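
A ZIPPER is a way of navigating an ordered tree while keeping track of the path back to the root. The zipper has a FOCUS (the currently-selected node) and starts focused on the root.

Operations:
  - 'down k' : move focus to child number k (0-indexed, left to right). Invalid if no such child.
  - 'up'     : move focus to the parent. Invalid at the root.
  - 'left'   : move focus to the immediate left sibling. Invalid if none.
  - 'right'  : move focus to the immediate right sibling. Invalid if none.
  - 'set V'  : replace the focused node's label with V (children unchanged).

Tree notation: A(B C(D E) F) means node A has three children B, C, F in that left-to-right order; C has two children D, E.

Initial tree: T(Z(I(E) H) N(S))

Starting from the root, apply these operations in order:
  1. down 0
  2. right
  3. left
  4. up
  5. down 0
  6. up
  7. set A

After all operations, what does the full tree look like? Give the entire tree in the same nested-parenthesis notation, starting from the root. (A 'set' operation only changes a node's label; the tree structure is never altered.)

Answer: A(Z(I(E) H) N(S))

Derivation:
Step 1 (down 0): focus=Z path=0 depth=1 children=['I', 'H'] left=[] right=['N'] parent=T
Step 2 (right): focus=N path=1 depth=1 children=['S'] left=['Z'] right=[] parent=T
Step 3 (left): focus=Z path=0 depth=1 children=['I', 'H'] left=[] right=['N'] parent=T
Step 4 (up): focus=T path=root depth=0 children=['Z', 'N'] (at root)
Step 5 (down 0): focus=Z path=0 depth=1 children=['I', 'H'] left=[] right=['N'] parent=T
Step 6 (up): focus=T path=root depth=0 children=['Z', 'N'] (at root)
Step 7 (set A): focus=A path=root depth=0 children=['Z', 'N'] (at root)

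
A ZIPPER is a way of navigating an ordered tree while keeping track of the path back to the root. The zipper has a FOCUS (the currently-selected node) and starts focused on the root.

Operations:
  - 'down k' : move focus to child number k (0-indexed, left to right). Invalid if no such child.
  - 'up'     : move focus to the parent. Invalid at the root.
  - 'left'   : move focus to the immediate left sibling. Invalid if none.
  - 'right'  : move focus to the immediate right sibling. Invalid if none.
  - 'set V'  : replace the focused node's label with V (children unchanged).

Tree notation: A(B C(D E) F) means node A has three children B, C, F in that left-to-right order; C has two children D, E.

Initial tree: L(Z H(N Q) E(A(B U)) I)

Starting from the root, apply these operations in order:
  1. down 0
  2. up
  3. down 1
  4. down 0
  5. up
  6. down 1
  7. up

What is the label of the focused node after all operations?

Answer: H

Derivation:
Step 1 (down 0): focus=Z path=0 depth=1 children=[] left=[] right=['H', 'E', 'I'] parent=L
Step 2 (up): focus=L path=root depth=0 children=['Z', 'H', 'E', 'I'] (at root)
Step 3 (down 1): focus=H path=1 depth=1 children=['N', 'Q'] left=['Z'] right=['E', 'I'] parent=L
Step 4 (down 0): focus=N path=1/0 depth=2 children=[] left=[] right=['Q'] parent=H
Step 5 (up): focus=H path=1 depth=1 children=['N', 'Q'] left=['Z'] right=['E', 'I'] parent=L
Step 6 (down 1): focus=Q path=1/1 depth=2 children=[] left=['N'] right=[] parent=H
Step 7 (up): focus=H path=1 depth=1 children=['N', 'Q'] left=['Z'] right=['E', 'I'] parent=L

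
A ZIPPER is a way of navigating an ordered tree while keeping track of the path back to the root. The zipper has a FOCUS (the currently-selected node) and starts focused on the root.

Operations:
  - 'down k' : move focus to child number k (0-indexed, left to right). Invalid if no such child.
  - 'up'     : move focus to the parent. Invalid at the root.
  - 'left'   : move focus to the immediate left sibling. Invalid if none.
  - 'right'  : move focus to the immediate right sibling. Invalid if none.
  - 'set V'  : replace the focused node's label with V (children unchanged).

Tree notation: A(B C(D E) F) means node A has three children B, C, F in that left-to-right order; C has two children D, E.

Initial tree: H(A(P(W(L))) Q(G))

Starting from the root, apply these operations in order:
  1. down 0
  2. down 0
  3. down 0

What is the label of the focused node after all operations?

Step 1 (down 0): focus=A path=0 depth=1 children=['P'] left=[] right=['Q'] parent=H
Step 2 (down 0): focus=P path=0/0 depth=2 children=['W'] left=[] right=[] parent=A
Step 3 (down 0): focus=W path=0/0/0 depth=3 children=['L'] left=[] right=[] parent=P

Answer: W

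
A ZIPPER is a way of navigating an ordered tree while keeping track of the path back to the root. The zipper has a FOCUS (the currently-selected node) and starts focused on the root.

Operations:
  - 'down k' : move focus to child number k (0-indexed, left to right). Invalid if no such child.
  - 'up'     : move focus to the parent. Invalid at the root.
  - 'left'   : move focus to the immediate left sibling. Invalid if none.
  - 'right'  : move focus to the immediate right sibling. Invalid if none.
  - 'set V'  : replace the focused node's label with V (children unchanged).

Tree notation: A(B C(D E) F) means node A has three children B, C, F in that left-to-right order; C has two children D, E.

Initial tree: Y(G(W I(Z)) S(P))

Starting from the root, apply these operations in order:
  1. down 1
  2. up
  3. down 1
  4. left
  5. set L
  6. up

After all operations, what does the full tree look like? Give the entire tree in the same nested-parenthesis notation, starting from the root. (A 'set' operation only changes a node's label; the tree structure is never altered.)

Answer: Y(L(W I(Z)) S(P))

Derivation:
Step 1 (down 1): focus=S path=1 depth=1 children=['P'] left=['G'] right=[] parent=Y
Step 2 (up): focus=Y path=root depth=0 children=['G', 'S'] (at root)
Step 3 (down 1): focus=S path=1 depth=1 children=['P'] left=['G'] right=[] parent=Y
Step 4 (left): focus=G path=0 depth=1 children=['W', 'I'] left=[] right=['S'] parent=Y
Step 5 (set L): focus=L path=0 depth=1 children=['W', 'I'] left=[] right=['S'] parent=Y
Step 6 (up): focus=Y path=root depth=0 children=['L', 'S'] (at root)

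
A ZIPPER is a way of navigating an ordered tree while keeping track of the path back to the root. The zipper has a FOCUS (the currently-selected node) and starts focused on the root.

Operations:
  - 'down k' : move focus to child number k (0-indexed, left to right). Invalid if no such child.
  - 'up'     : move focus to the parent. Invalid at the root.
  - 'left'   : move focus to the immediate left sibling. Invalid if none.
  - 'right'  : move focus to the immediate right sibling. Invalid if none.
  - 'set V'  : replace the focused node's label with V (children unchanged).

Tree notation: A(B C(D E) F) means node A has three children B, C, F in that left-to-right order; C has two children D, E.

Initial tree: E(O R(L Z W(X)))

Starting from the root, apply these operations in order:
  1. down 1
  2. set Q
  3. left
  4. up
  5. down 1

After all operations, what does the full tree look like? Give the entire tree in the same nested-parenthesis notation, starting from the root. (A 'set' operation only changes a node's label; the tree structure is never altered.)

Step 1 (down 1): focus=R path=1 depth=1 children=['L', 'Z', 'W'] left=['O'] right=[] parent=E
Step 2 (set Q): focus=Q path=1 depth=1 children=['L', 'Z', 'W'] left=['O'] right=[] parent=E
Step 3 (left): focus=O path=0 depth=1 children=[] left=[] right=['Q'] parent=E
Step 4 (up): focus=E path=root depth=0 children=['O', 'Q'] (at root)
Step 5 (down 1): focus=Q path=1 depth=1 children=['L', 'Z', 'W'] left=['O'] right=[] parent=E

Answer: E(O Q(L Z W(X)))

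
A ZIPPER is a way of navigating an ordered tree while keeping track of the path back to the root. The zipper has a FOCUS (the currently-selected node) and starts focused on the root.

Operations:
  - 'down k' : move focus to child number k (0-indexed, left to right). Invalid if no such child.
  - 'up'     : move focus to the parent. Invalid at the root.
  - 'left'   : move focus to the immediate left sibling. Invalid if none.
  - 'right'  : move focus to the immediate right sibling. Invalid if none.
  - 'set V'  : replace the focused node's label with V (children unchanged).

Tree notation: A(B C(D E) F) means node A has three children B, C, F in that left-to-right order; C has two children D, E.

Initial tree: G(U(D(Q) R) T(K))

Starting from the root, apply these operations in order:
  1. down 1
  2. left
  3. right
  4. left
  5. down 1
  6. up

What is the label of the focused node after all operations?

Step 1 (down 1): focus=T path=1 depth=1 children=['K'] left=['U'] right=[] parent=G
Step 2 (left): focus=U path=0 depth=1 children=['D', 'R'] left=[] right=['T'] parent=G
Step 3 (right): focus=T path=1 depth=1 children=['K'] left=['U'] right=[] parent=G
Step 4 (left): focus=U path=0 depth=1 children=['D', 'R'] left=[] right=['T'] parent=G
Step 5 (down 1): focus=R path=0/1 depth=2 children=[] left=['D'] right=[] parent=U
Step 6 (up): focus=U path=0 depth=1 children=['D', 'R'] left=[] right=['T'] parent=G

Answer: U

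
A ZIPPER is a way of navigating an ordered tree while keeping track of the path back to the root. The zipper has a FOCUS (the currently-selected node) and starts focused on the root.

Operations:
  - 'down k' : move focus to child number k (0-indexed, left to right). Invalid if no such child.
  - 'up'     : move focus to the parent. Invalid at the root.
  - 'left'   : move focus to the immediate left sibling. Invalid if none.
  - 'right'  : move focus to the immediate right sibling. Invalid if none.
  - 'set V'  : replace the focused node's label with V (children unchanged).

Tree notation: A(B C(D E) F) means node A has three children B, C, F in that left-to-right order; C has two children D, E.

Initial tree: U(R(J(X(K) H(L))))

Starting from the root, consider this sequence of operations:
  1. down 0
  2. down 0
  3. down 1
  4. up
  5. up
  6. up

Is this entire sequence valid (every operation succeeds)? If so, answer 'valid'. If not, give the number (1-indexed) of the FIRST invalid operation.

Answer: valid

Derivation:
Step 1 (down 0): focus=R path=0 depth=1 children=['J'] left=[] right=[] parent=U
Step 2 (down 0): focus=J path=0/0 depth=2 children=['X', 'H'] left=[] right=[] parent=R
Step 3 (down 1): focus=H path=0/0/1 depth=3 children=['L'] left=['X'] right=[] parent=J
Step 4 (up): focus=J path=0/0 depth=2 children=['X', 'H'] left=[] right=[] parent=R
Step 5 (up): focus=R path=0 depth=1 children=['J'] left=[] right=[] parent=U
Step 6 (up): focus=U path=root depth=0 children=['R'] (at root)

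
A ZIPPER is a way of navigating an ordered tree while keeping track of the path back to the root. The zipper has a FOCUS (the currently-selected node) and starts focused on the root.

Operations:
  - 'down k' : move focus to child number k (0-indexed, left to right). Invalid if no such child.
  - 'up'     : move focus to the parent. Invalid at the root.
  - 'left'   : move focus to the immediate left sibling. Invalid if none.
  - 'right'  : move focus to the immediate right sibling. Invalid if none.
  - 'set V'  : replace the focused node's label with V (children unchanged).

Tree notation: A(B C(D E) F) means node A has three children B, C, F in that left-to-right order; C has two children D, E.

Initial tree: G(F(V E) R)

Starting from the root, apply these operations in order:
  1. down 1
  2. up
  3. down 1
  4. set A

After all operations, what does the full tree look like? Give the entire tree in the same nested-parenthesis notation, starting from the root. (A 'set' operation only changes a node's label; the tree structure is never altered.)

Answer: G(F(V E) A)

Derivation:
Step 1 (down 1): focus=R path=1 depth=1 children=[] left=['F'] right=[] parent=G
Step 2 (up): focus=G path=root depth=0 children=['F', 'R'] (at root)
Step 3 (down 1): focus=R path=1 depth=1 children=[] left=['F'] right=[] parent=G
Step 4 (set A): focus=A path=1 depth=1 children=[] left=['F'] right=[] parent=G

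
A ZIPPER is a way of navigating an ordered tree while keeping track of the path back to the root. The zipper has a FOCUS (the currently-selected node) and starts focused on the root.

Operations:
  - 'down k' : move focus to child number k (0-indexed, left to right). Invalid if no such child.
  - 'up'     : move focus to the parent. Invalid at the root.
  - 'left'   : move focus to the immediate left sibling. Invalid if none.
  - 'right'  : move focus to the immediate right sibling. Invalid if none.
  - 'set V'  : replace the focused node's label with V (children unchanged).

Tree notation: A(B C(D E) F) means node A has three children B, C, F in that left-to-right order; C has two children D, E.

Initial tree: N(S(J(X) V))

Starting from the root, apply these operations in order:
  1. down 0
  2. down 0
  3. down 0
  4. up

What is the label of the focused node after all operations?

Answer: J

Derivation:
Step 1 (down 0): focus=S path=0 depth=1 children=['J', 'V'] left=[] right=[] parent=N
Step 2 (down 0): focus=J path=0/0 depth=2 children=['X'] left=[] right=['V'] parent=S
Step 3 (down 0): focus=X path=0/0/0 depth=3 children=[] left=[] right=[] parent=J
Step 4 (up): focus=J path=0/0 depth=2 children=['X'] left=[] right=['V'] parent=S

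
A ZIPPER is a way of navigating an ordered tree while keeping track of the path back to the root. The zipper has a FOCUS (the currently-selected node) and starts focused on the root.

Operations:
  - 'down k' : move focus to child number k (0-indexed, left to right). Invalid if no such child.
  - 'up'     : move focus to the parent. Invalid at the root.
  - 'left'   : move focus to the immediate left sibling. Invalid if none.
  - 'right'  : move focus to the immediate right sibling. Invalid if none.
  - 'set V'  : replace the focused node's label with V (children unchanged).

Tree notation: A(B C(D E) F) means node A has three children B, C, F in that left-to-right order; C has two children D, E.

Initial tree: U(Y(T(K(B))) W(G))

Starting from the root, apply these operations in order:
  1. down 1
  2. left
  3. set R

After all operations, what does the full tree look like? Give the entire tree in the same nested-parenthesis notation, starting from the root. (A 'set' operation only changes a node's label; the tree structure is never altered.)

Step 1 (down 1): focus=W path=1 depth=1 children=['G'] left=['Y'] right=[] parent=U
Step 2 (left): focus=Y path=0 depth=1 children=['T'] left=[] right=['W'] parent=U
Step 3 (set R): focus=R path=0 depth=1 children=['T'] left=[] right=['W'] parent=U

Answer: U(R(T(K(B))) W(G))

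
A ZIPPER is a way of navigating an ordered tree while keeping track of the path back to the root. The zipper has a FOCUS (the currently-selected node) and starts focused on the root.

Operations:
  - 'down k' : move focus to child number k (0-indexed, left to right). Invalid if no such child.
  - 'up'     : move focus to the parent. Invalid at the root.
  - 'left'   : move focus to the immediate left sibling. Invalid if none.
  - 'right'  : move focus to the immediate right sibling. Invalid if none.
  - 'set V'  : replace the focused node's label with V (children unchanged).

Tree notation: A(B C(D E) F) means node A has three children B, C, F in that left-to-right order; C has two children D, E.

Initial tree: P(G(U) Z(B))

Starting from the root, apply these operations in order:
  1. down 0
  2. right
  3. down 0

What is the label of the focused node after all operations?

Step 1 (down 0): focus=G path=0 depth=1 children=['U'] left=[] right=['Z'] parent=P
Step 2 (right): focus=Z path=1 depth=1 children=['B'] left=['G'] right=[] parent=P
Step 3 (down 0): focus=B path=1/0 depth=2 children=[] left=[] right=[] parent=Z

Answer: B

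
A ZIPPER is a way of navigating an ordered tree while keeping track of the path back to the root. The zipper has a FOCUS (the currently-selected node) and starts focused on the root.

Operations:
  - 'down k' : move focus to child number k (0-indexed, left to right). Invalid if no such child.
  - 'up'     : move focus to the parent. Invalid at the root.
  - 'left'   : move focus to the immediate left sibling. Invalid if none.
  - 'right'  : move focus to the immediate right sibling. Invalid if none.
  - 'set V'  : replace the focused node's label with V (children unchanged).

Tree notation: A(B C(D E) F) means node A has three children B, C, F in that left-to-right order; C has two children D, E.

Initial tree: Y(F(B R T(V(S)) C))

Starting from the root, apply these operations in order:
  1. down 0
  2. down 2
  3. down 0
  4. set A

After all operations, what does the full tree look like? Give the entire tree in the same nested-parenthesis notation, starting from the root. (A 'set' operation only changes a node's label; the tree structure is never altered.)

Answer: Y(F(B R T(A(S)) C))

Derivation:
Step 1 (down 0): focus=F path=0 depth=1 children=['B', 'R', 'T', 'C'] left=[] right=[] parent=Y
Step 2 (down 2): focus=T path=0/2 depth=2 children=['V'] left=['B', 'R'] right=['C'] parent=F
Step 3 (down 0): focus=V path=0/2/0 depth=3 children=['S'] left=[] right=[] parent=T
Step 4 (set A): focus=A path=0/2/0 depth=3 children=['S'] left=[] right=[] parent=T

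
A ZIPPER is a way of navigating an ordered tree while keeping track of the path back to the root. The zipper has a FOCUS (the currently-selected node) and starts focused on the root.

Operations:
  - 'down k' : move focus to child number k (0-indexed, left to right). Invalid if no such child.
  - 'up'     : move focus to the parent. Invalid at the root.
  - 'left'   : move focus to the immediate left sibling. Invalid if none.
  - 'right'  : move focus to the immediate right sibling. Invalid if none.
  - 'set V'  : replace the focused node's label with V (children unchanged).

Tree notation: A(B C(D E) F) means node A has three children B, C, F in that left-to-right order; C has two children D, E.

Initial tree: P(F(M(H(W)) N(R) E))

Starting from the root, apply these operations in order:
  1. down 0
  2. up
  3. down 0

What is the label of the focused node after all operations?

Answer: F

Derivation:
Step 1 (down 0): focus=F path=0 depth=1 children=['M', 'N', 'E'] left=[] right=[] parent=P
Step 2 (up): focus=P path=root depth=0 children=['F'] (at root)
Step 3 (down 0): focus=F path=0 depth=1 children=['M', 'N', 'E'] left=[] right=[] parent=P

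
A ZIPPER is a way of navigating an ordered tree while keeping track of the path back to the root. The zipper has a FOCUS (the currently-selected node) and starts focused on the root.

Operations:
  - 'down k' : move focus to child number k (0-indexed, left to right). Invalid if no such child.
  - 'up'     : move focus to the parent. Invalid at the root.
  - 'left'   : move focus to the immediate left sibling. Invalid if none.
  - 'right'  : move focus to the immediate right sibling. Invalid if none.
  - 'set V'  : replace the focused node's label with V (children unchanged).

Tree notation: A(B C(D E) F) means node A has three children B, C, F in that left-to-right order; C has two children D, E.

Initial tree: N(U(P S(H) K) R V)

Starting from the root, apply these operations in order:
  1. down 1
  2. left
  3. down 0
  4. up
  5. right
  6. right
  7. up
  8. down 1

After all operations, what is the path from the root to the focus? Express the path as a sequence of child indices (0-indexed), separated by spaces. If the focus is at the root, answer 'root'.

Answer: 1

Derivation:
Step 1 (down 1): focus=R path=1 depth=1 children=[] left=['U'] right=['V'] parent=N
Step 2 (left): focus=U path=0 depth=1 children=['P', 'S', 'K'] left=[] right=['R', 'V'] parent=N
Step 3 (down 0): focus=P path=0/0 depth=2 children=[] left=[] right=['S', 'K'] parent=U
Step 4 (up): focus=U path=0 depth=1 children=['P', 'S', 'K'] left=[] right=['R', 'V'] parent=N
Step 5 (right): focus=R path=1 depth=1 children=[] left=['U'] right=['V'] parent=N
Step 6 (right): focus=V path=2 depth=1 children=[] left=['U', 'R'] right=[] parent=N
Step 7 (up): focus=N path=root depth=0 children=['U', 'R', 'V'] (at root)
Step 8 (down 1): focus=R path=1 depth=1 children=[] left=['U'] right=['V'] parent=N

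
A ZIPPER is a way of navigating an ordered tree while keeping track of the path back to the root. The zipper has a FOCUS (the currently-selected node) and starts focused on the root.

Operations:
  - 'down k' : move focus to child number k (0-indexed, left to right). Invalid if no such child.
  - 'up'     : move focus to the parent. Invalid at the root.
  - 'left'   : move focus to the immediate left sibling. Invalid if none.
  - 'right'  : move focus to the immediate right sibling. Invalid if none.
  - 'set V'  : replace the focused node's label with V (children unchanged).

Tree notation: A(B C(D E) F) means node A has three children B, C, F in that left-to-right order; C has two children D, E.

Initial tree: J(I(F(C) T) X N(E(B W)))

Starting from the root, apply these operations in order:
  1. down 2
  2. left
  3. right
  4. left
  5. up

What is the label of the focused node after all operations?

Answer: J

Derivation:
Step 1 (down 2): focus=N path=2 depth=1 children=['E'] left=['I', 'X'] right=[] parent=J
Step 2 (left): focus=X path=1 depth=1 children=[] left=['I'] right=['N'] parent=J
Step 3 (right): focus=N path=2 depth=1 children=['E'] left=['I', 'X'] right=[] parent=J
Step 4 (left): focus=X path=1 depth=1 children=[] left=['I'] right=['N'] parent=J
Step 5 (up): focus=J path=root depth=0 children=['I', 'X', 'N'] (at root)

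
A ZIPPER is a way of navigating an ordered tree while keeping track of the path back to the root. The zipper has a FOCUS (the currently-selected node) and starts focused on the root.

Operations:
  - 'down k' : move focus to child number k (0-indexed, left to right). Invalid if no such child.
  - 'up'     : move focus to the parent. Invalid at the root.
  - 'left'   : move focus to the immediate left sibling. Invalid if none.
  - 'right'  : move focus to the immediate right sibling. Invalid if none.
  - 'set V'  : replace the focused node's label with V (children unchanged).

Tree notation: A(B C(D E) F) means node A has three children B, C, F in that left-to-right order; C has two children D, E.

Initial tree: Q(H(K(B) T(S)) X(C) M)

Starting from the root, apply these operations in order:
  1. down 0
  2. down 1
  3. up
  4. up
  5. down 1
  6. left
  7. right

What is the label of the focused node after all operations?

Step 1 (down 0): focus=H path=0 depth=1 children=['K', 'T'] left=[] right=['X', 'M'] parent=Q
Step 2 (down 1): focus=T path=0/1 depth=2 children=['S'] left=['K'] right=[] parent=H
Step 3 (up): focus=H path=0 depth=1 children=['K', 'T'] left=[] right=['X', 'M'] parent=Q
Step 4 (up): focus=Q path=root depth=0 children=['H', 'X', 'M'] (at root)
Step 5 (down 1): focus=X path=1 depth=1 children=['C'] left=['H'] right=['M'] parent=Q
Step 6 (left): focus=H path=0 depth=1 children=['K', 'T'] left=[] right=['X', 'M'] parent=Q
Step 7 (right): focus=X path=1 depth=1 children=['C'] left=['H'] right=['M'] parent=Q

Answer: X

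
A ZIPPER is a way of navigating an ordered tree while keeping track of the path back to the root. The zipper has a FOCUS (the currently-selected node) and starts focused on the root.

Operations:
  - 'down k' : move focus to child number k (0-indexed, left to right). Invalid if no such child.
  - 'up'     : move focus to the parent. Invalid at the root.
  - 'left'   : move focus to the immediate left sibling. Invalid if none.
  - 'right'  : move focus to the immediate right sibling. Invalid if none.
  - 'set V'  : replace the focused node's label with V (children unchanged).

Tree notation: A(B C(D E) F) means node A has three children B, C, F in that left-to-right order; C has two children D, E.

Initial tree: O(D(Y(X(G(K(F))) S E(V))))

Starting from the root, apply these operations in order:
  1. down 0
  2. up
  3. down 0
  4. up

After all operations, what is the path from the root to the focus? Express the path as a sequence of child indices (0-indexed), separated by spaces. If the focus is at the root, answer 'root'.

Step 1 (down 0): focus=D path=0 depth=1 children=['Y'] left=[] right=[] parent=O
Step 2 (up): focus=O path=root depth=0 children=['D'] (at root)
Step 3 (down 0): focus=D path=0 depth=1 children=['Y'] left=[] right=[] parent=O
Step 4 (up): focus=O path=root depth=0 children=['D'] (at root)

Answer: root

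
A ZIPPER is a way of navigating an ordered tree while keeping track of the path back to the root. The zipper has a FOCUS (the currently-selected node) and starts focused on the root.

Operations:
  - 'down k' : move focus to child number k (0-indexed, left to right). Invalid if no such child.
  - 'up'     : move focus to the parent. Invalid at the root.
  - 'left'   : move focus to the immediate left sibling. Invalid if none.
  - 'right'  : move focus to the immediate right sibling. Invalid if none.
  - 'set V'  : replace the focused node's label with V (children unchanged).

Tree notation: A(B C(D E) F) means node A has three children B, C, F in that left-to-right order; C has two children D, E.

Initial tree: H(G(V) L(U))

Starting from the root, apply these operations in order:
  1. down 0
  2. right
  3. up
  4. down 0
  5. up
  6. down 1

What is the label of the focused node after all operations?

Answer: L

Derivation:
Step 1 (down 0): focus=G path=0 depth=1 children=['V'] left=[] right=['L'] parent=H
Step 2 (right): focus=L path=1 depth=1 children=['U'] left=['G'] right=[] parent=H
Step 3 (up): focus=H path=root depth=0 children=['G', 'L'] (at root)
Step 4 (down 0): focus=G path=0 depth=1 children=['V'] left=[] right=['L'] parent=H
Step 5 (up): focus=H path=root depth=0 children=['G', 'L'] (at root)
Step 6 (down 1): focus=L path=1 depth=1 children=['U'] left=['G'] right=[] parent=H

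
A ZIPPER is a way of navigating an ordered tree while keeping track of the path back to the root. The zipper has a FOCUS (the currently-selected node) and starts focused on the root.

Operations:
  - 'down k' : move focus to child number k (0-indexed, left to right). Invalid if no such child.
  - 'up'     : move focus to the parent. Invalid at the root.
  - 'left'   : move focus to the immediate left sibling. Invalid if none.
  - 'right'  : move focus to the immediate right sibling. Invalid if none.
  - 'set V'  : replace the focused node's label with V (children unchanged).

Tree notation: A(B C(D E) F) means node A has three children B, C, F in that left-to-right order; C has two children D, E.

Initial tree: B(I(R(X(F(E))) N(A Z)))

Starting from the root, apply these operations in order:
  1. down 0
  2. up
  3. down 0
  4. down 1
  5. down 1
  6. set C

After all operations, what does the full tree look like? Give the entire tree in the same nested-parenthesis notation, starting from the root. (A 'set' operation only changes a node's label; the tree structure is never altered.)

Step 1 (down 0): focus=I path=0 depth=1 children=['R', 'N'] left=[] right=[] parent=B
Step 2 (up): focus=B path=root depth=0 children=['I'] (at root)
Step 3 (down 0): focus=I path=0 depth=1 children=['R', 'N'] left=[] right=[] parent=B
Step 4 (down 1): focus=N path=0/1 depth=2 children=['A', 'Z'] left=['R'] right=[] parent=I
Step 5 (down 1): focus=Z path=0/1/1 depth=3 children=[] left=['A'] right=[] parent=N
Step 6 (set C): focus=C path=0/1/1 depth=3 children=[] left=['A'] right=[] parent=N

Answer: B(I(R(X(F(E))) N(A C)))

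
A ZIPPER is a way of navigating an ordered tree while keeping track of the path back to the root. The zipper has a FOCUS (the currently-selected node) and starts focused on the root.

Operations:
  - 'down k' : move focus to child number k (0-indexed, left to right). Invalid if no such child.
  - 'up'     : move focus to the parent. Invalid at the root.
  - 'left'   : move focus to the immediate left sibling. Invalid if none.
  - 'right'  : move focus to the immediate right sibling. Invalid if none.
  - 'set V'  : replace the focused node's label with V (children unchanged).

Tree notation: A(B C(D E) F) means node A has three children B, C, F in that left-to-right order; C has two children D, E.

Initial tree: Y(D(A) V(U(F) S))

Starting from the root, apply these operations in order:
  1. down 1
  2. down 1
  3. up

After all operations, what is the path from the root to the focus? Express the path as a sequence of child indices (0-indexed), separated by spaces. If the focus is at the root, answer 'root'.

Answer: 1

Derivation:
Step 1 (down 1): focus=V path=1 depth=1 children=['U', 'S'] left=['D'] right=[] parent=Y
Step 2 (down 1): focus=S path=1/1 depth=2 children=[] left=['U'] right=[] parent=V
Step 3 (up): focus=V path=1 depth=1 children=['U', 'S'] left=['D'] right=[] parent=Y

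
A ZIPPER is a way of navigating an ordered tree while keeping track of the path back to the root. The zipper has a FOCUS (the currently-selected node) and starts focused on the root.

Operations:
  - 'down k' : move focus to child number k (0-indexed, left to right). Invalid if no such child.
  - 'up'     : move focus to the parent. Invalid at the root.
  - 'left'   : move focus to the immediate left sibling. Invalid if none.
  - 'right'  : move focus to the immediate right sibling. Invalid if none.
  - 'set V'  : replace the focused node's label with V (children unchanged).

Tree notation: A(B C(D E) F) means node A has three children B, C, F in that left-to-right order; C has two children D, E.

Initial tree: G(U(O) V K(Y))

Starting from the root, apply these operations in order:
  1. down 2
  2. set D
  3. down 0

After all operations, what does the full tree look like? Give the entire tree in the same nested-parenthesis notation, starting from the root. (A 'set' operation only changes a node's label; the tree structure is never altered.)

Answer: G(U(O) V D(Y))

Derivation:
Step 1 (down 2): focus=K path=2 depth=1 children=['Y'] left=['U', 'V'] right=[] parent=G
Step 2 (set D): focus=D path=2 depth=1 children=['Y'] left=['U', 'V'] right=[] parent=G
Step 3 (down 0): focus=Y path=2/0 depth=2 children=[] left=[] right=[] parent=D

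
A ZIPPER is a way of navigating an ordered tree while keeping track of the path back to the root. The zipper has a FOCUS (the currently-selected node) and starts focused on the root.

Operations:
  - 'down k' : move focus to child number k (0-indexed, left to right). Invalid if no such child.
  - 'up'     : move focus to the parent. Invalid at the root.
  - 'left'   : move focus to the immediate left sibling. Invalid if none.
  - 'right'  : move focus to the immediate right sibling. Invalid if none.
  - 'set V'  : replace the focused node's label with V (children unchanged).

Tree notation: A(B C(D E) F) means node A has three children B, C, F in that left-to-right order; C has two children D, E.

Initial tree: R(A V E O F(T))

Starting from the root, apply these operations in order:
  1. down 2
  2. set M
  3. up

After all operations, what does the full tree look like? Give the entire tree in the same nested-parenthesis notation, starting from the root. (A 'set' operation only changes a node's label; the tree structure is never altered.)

Step 1 (down 2): focus=E path=2 depth=1 children=[] left=['A', 'V'] right=['O', 'F'] parent=R
Step 2 (set M): focus=M path=2 depth=1 children=[] left=['A', 'V'] right=['O', 'F'] parent=R
Step 3 (up): focus=R path=root depth=0 children=['A', 'V', 'M', 'O', 'F'] (at root)

Answer: R(A V M O F(T))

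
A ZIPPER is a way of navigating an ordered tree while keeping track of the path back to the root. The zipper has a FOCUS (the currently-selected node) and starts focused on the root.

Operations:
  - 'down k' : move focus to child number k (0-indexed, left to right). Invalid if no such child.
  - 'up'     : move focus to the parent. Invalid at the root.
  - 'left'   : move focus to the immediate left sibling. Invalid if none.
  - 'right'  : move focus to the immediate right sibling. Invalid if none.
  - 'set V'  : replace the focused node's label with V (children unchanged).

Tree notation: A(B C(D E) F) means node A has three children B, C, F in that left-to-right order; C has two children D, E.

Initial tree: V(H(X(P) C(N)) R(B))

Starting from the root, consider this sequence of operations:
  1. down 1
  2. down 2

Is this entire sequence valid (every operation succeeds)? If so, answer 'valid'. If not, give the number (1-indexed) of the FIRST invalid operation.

Answer: 2

Derivation:
Step 1 (down 1): focus=R path=1 depth=1 children=['B'] left=['H'] right=[] parent=V
Step 2 (down 2): INVALID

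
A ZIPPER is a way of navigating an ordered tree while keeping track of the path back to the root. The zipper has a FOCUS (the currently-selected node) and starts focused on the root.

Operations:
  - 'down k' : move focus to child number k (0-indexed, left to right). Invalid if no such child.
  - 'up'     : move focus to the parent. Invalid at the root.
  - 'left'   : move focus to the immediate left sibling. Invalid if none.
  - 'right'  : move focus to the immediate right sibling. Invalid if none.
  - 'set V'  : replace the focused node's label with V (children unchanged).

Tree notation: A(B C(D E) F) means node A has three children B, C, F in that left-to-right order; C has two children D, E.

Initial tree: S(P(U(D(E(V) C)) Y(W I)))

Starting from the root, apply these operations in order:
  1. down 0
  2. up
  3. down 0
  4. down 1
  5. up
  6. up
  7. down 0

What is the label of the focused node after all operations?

Step 1 (down 0): focus=P path=0 depth=1 children=['U', 'Y'] left=[] right=[] parent=S
Step 2 (up): focus=S path=root depth=0 children=['P'] (at root)
Step 3 (down 0): focus=P path=0 depth=1 children=['U', 'Y'] left=[] right=[] parent=S
Step 4 (down 1): focus=Y path=0/1 depth=2 children=['W', 'I'] left=['U'] right=[] parent=P
Step 5 (up): focus=P path=0 depth=1 children=['U', 'Y'] left=[] right=[] parent=S
Step 6 (up): focus=S path=root depth=0 children=['P'] (at root)
Step 7 (down 0): focus=P path=0 depth=1 children=['U', 'Y'] left=[] right=[] parent=S

Answer: P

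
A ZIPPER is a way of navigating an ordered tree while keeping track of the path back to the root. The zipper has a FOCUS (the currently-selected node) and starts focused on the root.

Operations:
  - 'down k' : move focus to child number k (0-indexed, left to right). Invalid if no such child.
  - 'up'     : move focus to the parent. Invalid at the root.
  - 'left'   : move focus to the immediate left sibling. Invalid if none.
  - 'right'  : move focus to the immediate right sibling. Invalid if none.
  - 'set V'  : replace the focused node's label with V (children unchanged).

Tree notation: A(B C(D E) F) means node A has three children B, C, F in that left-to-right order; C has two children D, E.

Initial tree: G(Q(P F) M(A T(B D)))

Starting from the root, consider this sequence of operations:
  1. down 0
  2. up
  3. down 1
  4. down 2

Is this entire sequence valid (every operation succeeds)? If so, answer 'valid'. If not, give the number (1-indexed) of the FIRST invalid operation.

Answer: 4

Derivation:
Step 1 (down 0): focus=Q path=0 depth=1 children=['P', 'F'] left=[] right=['M'] parent=G
Step 2 (up): focus=G path=root depth=0 children=['Q', 'M'] (at root)
Step 3 (down 1): focus=M path=1 depth=1 children=['A', 'T'] left=['Q'] right=[] parent=G
Step 4 (down 2): INVALID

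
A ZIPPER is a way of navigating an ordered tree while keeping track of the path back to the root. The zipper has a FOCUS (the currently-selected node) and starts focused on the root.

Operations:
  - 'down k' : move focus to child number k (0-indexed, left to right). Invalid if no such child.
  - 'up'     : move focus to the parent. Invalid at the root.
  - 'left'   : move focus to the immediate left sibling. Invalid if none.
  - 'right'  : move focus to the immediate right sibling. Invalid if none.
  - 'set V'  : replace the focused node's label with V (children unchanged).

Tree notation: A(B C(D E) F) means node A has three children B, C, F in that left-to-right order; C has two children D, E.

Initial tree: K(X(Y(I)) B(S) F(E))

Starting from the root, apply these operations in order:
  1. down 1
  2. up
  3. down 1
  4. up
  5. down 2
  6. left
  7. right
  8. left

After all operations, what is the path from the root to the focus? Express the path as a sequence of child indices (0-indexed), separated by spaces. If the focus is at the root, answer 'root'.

Answer: 1

Derivation:
Step 1 (down 1): focus=B path=1 depth=1 children=['S'] left=['X'] right=['F'] parent=K
Step 2 (up): focus=K path=root depth=0 children=['X', 'B', 'F'] (at root)
Step 3 (down 1): focus=B path=1 depth=1 children=['S'] left=['X'] right=['F'] parent=K
Step 4 (up): focus=K path=root depth=0 children=['X', 'B', 'F'] (at root)
Step 5 (down 2): focus=F path=2 depth=1 children=['E'] left=['X', 'B'] right=[] parent=K
Step 6 (left): focus=B path=1 depth=1 children=['S'] left=['X'] right=['F'] parent=K
Step 7 (right): focus=F path=2 depth=1 children=['E'] left=['X', 'B'] right=[] parent=K
Step 8 (left): focus=B path=1 depth=1 children=['S'] left=['X'] right=['F'] parent=K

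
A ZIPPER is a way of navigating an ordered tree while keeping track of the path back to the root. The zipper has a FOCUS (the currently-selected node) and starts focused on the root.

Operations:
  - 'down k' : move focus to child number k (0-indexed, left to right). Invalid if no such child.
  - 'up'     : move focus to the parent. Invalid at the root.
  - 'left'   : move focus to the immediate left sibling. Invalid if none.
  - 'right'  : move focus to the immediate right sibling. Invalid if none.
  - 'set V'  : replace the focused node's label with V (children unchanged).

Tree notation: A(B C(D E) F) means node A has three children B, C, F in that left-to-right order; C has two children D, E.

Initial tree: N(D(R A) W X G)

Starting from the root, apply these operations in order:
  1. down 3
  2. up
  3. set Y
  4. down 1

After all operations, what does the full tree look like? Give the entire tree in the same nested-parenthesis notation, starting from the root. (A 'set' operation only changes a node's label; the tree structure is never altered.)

Answer: Y(D(R A) W X G)

Derivation:
Step 1 (down 3): focus=G path=3 depth=1 children=[] left=['D', 'W', 'X'] right=[] parent=N
Step 2 (up): focus=N path=root depth=0 children=['D', 'W', 'X', 'G'] (at root)
Step 3 (set Y): focus=Y path=root depth=0 children=['D', 'W', 'X', 'G'] (at root)
Step 4 (down 1): focus=W path=1 depth=1 children=[] left=['D'] right=['X', 'G'] parent=Y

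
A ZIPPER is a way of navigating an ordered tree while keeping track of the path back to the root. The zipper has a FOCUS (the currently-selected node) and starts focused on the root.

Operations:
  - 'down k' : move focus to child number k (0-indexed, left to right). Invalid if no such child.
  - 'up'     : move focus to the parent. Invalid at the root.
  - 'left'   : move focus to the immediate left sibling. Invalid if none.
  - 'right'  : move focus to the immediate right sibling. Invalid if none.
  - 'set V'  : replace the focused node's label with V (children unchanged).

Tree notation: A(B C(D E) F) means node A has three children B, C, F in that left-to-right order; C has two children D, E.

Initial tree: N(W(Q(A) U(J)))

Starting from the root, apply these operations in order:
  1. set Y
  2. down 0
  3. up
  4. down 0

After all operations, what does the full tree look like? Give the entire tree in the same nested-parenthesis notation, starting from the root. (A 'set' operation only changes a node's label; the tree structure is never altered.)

Step 1 (set Y): focus=Y path=root depth=0 children=['W'] (at root)
Step 2 (down 0): focus=W path=0 depth=1 children=['Q', 'U'] left=[] right=[] parent=Y
Step 3 (up): focus=Y path=root depth=0 children=['W'] (at root)
Step 4 (down 0): focus=W path=0 depth=1 children=['Q', 'U'] left=[] right=[] parent=Y

Answer: Y(W(Q(A) U(J)))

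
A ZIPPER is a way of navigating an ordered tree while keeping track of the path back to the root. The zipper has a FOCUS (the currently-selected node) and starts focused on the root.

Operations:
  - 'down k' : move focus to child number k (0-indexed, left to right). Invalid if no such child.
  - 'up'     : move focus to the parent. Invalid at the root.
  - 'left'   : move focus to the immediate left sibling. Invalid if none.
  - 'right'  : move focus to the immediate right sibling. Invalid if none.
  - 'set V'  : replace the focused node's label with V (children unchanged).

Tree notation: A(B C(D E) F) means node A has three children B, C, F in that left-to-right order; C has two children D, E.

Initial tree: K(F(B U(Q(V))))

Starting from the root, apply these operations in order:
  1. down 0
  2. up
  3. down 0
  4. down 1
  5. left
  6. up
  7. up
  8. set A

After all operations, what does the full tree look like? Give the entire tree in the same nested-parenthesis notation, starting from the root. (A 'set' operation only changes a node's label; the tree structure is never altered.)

Step 1 (down 0): focus=F path=0 depth=1 children=['B', 'U'] left=[] right=[] parent=K
Step 2 (up): focus=K path=root depth=0 children=['F'] (at root)
Step 3 (down 0): focus=F path=0 depth=1 children=['B', 'U'] left=[] right=[] parent=K
Step 4 (down 1): focus=U path=0/1 depth=2 children=['Q'] left=['B'] right=[] parent=F
Step 5 (left): focus=B path=0/0 depth=2 children=[] left=[] right=['U'] parent=F
Step 6 (up): focus=F path=0 depth=1 children=['B', 'U'] left=[] right=[] parent=K
Step 7 (up): focus=K path=root depth=0 children=['F'] (at root)
Step 8 (set A): focus=A path=root depth=0 children=['F'] (at root)

Answer: A(F(B U(Q(V))))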